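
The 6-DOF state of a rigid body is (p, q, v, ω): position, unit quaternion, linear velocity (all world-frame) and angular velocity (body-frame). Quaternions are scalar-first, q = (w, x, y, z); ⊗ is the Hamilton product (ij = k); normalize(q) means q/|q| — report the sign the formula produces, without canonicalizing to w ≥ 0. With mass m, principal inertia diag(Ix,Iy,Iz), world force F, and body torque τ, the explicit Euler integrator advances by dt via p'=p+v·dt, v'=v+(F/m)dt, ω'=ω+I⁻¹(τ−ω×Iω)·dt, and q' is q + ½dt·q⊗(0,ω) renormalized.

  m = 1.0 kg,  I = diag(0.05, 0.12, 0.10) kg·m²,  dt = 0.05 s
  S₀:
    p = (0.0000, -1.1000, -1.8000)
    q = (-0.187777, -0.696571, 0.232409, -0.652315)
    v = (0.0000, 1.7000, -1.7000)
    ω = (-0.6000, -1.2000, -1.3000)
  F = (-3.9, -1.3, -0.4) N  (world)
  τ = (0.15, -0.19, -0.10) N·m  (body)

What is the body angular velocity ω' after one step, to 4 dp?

α = I⁻¹(τ − ω×Iω) = (3.6240, -1.2583, -1.5040)
ω + α·dt = (-0.4188, -1.2629, -1.3752)

ω' = (-0.4188, -1.2629, -1.3752)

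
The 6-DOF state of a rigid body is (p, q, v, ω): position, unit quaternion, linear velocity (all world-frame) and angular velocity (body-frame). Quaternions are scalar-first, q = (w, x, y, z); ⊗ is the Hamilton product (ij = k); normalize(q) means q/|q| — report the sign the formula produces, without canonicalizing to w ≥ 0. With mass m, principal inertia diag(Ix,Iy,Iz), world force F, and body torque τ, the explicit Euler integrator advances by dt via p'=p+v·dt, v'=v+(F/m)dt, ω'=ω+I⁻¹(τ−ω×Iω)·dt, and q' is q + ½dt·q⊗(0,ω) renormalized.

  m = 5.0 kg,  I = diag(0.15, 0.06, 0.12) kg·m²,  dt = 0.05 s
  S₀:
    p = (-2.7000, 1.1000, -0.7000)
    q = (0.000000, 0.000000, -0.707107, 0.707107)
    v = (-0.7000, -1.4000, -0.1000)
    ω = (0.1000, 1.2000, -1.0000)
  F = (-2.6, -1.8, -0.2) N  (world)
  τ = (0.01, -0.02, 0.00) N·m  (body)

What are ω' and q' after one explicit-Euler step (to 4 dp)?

ω' = (0.1273, 1.1858, -0.9955)
q' = (0.0389, -0.0035, -0.7048, 0.7083)

ω×(Iω) gyroscopic = (-0.0720, -0.0030, -0.0108)
angular accel α = (0.5467, -0.2833, 0.0900)
ω + α·dt = (0.1273, 1.1858, -0.9955)
Hamilton product q⊗(0,ω) = (1.5556354, -0.1414214, 0.0707107, 0.0707107)
q' = normalize(q + ½dt·q⊗(0,ω)) = (0.0389, -0.0035, -0.7048, 0.7083)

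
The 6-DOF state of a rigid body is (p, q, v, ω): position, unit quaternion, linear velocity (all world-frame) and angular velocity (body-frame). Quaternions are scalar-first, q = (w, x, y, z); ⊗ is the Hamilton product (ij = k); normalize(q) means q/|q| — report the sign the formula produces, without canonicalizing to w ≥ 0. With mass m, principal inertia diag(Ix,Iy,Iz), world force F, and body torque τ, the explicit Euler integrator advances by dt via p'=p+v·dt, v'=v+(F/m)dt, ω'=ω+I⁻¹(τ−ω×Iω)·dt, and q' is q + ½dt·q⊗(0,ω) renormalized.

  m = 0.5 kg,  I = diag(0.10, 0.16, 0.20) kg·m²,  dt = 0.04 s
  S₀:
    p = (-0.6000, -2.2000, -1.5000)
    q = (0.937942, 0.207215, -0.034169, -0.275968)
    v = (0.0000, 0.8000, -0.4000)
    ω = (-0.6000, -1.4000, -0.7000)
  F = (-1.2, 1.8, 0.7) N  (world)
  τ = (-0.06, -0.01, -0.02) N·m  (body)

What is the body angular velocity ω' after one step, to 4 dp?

angular accel α = (-0.9920, 0.2000, -0.3520)
ω + α·dt = (-0.6397, -1.3920, -0.7141)

ω' = (-0.6397, -1.3920, -0.7141)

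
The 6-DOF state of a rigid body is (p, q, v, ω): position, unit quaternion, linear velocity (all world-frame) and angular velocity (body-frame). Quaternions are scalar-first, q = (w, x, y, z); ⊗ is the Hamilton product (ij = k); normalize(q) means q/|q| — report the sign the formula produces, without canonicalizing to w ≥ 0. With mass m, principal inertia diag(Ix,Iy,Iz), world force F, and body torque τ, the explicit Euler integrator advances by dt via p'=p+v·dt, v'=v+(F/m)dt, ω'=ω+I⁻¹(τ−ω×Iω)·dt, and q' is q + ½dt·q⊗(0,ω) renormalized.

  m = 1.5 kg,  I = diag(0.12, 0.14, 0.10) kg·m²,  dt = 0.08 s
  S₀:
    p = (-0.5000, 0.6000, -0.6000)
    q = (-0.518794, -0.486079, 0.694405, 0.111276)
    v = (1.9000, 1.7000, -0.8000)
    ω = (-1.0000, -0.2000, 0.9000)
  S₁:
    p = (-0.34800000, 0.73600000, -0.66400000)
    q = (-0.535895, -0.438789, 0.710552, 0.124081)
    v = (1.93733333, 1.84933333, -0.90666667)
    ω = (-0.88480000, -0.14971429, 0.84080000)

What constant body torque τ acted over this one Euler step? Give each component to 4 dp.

τ = (0.1800, 0.0700, -0.0700)

rate change Δω = (0.11520000, 0.05028571, -0.05920000)
applied torque τ = (0.1800, 0.0700, -0.0700)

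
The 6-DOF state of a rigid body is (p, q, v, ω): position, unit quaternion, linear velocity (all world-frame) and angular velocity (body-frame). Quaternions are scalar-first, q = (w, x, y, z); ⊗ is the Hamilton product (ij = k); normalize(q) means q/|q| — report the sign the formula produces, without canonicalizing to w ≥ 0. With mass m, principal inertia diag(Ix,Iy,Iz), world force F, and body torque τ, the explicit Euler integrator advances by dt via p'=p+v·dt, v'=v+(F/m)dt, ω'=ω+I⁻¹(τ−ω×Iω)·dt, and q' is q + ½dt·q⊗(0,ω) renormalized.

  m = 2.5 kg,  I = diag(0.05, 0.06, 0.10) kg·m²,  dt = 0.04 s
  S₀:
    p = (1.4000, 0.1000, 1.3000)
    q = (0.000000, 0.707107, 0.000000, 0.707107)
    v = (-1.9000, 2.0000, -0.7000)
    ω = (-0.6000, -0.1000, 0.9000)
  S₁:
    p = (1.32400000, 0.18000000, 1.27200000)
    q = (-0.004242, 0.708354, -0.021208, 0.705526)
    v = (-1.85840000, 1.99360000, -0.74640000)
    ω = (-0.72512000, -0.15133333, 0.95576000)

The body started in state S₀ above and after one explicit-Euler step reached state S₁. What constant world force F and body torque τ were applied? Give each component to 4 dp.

v₁ − v₀ = (0.04160000, -0.00640000, -0.04640000)
applied force F = (2.6000, -0.4000, -2.9000)
Δω = ω₁−ω₀ = (-0.12512000, -0.05133333, 0.05576000)
ω₀×(Iω₀) = (-0.0036, 0.0270, 0.0006)
I·α + gyro = (-0.1600, -0.0500, 0.1400)

F = (2.6000, -0.4000, -2.9000)
τ = (-0.1600, -0.0500, 0.1400)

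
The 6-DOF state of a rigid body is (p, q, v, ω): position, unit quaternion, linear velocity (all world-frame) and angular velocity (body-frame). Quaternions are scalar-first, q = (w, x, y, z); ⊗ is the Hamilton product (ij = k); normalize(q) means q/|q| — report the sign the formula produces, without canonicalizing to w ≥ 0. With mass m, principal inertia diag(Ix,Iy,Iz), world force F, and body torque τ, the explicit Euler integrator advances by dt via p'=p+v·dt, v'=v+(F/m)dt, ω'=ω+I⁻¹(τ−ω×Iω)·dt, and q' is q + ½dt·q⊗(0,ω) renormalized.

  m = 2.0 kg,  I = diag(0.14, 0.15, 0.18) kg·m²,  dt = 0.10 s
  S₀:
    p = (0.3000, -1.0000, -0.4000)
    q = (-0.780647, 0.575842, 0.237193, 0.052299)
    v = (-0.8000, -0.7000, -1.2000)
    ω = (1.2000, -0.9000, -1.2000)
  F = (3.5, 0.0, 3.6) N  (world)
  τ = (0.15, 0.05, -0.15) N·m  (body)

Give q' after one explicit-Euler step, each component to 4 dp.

q' = (-0.7977, 0.5148, 0.3086, 0.0587)

2q̇ = q⊗(0,ω) = (-0.4147779, -1.1743389, 1.4563515, 0.1338870)
q + ½dt·q⊗(0,ω), renormalized = (-0.7977, 0.5148, 0.3086, 0.0587)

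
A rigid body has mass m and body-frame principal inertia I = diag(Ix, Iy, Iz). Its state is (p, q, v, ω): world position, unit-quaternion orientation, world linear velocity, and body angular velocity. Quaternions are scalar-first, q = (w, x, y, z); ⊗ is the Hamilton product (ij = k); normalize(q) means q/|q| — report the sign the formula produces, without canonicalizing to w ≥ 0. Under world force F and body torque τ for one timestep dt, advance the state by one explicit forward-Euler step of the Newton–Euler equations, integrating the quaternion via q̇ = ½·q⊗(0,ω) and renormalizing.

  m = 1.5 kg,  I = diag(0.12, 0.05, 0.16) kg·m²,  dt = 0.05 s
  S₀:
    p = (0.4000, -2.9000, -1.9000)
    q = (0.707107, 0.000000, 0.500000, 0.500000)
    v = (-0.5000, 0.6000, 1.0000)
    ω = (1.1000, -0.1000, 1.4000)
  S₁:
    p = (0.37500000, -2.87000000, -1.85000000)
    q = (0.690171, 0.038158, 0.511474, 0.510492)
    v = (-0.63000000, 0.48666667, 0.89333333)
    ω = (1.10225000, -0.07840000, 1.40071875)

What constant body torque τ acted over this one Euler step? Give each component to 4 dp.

rate change Δω = (0.00225000, 0.02160000, 0.00071875)
I·α + gyro = (-0.0100, -0.0400, 0.0100)

τ = (-0.0100, -0.0400, 0.0100)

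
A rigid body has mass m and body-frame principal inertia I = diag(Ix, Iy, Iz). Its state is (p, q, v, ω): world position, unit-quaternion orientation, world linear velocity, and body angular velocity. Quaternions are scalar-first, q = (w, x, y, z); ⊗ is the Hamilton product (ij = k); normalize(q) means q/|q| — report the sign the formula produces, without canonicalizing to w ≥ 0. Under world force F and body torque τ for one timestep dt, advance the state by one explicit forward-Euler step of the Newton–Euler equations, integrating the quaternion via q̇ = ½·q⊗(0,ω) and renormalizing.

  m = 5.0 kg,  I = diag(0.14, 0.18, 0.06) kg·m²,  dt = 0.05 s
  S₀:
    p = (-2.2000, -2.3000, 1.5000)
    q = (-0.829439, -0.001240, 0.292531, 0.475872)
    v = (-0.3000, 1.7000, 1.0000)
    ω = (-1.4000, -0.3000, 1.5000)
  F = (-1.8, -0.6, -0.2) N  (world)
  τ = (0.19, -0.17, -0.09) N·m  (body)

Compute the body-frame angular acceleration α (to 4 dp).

α = (0.9714, -0.0111, -1.7800)

ω×(Iω) gyroscopic = (0.0540, -0.1680, 0.0168)
(τ − ω×Iω)/I = (0.9714, -0.0111, -1.7800)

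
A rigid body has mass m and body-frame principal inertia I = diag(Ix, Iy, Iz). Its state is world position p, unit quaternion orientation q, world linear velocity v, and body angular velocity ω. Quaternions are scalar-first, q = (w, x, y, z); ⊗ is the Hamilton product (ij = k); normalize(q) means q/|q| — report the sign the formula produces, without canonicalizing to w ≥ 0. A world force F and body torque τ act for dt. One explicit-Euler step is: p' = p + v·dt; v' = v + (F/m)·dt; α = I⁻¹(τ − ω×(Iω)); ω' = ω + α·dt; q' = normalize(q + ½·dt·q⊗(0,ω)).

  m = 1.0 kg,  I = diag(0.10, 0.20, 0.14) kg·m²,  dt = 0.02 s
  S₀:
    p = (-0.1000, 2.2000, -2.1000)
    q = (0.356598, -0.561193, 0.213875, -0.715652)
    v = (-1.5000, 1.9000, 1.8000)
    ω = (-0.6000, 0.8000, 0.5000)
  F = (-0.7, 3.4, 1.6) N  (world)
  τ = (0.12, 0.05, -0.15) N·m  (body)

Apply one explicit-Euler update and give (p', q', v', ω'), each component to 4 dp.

new position p' = (-0.1300, 2.2380, -2.0640)
v + (F/m)dt = (-1.5140, 1.9680, 1.8320)
gyro term ω×Iω = (-0.0240, 0.0120, -0.0480)
angular accel α = (1.4400, 0.1900, -0.7286)
ω' = ω + α·dt = (-0.5712, 0.8038, 0.4854)
q⊗(0,ω) = (-0.1499898, 0.4655003, 0.9952661, -0.1423304)
q + ½dt·q⊗(0,ω), renormalized = (0.3551, -0.5565, 0.2238, -0.7170)

p' = (-0.1300, 2.2380, -2.0640)
q' = (0.3551, -0.5565, 0.2238, -0.7170)
v' = (-1.5140, 1.9680, 1.8320)
ω' = (-0.5712, 0.8038, 0.4854)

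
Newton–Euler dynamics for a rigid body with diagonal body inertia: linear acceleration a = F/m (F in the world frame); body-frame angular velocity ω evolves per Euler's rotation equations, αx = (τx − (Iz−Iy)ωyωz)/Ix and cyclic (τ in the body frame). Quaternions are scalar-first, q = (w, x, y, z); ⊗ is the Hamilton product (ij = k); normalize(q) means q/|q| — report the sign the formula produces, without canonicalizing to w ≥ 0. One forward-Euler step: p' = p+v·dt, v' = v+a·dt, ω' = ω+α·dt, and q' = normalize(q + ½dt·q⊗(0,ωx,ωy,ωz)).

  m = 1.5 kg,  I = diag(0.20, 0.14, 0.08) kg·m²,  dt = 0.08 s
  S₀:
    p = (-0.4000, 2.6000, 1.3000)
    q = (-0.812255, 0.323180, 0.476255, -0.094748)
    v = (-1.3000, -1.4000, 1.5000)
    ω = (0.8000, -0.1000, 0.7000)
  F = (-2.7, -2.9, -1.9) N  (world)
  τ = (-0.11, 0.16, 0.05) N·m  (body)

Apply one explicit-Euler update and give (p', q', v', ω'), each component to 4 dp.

p' = (-0.5040, 2.4880, 1.4200)
q' = (-0.8173, 0.3099, 0.4670, -0.1339)
v' = (-1.4440, -1.5547, 1.3987)
ω' = (0.7543, -0.0470, 0.7452)

p + v·dt = (-0.5040, 2.4880, 1.4200)
v' = v + a·dt = (-1.4440, -1.5547, 1.3987)
precession coupling ω×(Iω) = (0.0042, 0.0672, 0.0048)
(τ − ω×Iω)/I = (-0.5710, 0.6629, 0.5650)
new body rate ω' = (0.7543, -0.0470, 0.7452)
q⊗(0,ω) = (-0.1445949, -0.3259003, -0.2207989, -0.9819005)
q' = normalize(q + ½dt·q⊗(0,ω)) = (-0.8173, 0.3099, 0.4670, -0.1339)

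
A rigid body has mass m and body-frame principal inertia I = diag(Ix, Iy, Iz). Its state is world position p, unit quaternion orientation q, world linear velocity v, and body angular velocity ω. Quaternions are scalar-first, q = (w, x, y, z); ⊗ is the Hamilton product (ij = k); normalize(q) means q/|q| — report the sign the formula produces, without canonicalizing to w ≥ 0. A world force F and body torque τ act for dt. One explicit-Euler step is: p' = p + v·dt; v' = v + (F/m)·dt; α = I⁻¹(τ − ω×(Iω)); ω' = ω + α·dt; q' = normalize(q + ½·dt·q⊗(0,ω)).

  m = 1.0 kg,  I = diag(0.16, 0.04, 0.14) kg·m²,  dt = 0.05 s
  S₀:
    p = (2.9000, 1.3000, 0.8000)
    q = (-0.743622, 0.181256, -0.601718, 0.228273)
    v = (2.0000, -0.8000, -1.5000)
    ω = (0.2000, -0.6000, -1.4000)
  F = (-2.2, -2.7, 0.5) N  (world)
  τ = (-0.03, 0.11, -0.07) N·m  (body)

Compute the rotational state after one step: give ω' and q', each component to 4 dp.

precession coupling ω×(Iω) = (0.0840, -0.0056, 0.0144)
angular accel α = (-0.7125, 2.8900, -0.6029)
ω' = ω + α·dt = (0.1644, -0.4555, -1.4301)
q⊗(0,ω) = (-0.0776998, 0.8306446, 0.7455862, 1.0526608)
q' = normalize(q + ½dt·q⊗(0,ω)) = (-0.7450, 0.2019, -0.5826, 0.2544)

ω' = (0.1644, -0.4555, -1.4301)
q' = (-0.7450, 0.2019, -0.5826, 0.2544)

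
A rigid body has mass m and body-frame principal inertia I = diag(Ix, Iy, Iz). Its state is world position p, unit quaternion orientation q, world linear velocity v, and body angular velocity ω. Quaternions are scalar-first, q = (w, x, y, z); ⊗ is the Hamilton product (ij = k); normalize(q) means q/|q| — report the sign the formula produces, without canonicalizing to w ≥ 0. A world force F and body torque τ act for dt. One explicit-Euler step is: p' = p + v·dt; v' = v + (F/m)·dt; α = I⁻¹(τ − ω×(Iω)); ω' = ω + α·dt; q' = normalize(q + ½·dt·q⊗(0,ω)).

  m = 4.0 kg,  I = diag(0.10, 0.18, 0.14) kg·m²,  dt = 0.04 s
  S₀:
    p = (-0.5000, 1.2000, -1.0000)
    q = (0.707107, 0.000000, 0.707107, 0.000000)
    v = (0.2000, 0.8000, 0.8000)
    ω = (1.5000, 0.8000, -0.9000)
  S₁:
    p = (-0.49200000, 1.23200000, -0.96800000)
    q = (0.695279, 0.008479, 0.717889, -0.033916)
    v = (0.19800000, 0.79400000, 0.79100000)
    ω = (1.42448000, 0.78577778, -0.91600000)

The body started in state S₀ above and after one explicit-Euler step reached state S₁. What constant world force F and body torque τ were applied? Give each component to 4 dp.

F = (-0.2000, -0.6000, -0.9000)
τ = (-0.1600, -0.0100, 0.0400)

v₁ − v₀ = (-0.00200000, -0.00600000, -0.00900000)
m·(v₁−v₀)/dt = (-0.2000, -0.6000, -0.9000)
Δω = ω₁−ω₀ = (-0.07552000, -0.01422222, -0.01600000)
I·α + gyro = (-0.1600, -0.0100, 0.0400)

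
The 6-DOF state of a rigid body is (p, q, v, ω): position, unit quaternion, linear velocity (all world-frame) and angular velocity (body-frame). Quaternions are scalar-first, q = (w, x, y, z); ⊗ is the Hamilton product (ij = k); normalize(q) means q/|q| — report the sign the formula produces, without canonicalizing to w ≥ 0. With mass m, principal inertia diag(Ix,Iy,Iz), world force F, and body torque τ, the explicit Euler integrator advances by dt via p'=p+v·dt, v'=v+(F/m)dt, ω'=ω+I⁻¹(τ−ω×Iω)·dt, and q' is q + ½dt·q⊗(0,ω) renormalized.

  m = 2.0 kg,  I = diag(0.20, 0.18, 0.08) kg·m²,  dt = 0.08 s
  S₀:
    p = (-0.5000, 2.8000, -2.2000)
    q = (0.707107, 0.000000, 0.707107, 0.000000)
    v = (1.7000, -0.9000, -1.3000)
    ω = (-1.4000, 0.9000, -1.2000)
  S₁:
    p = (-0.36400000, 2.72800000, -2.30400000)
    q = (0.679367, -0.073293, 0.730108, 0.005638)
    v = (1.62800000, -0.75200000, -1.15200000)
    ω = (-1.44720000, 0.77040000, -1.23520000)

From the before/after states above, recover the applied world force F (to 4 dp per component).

v₁ − v₀ = (-0.07200000, 0.14800000, 0.14800000)
F = m·Δv/dt = (-1.8000, 3.7000, 3.7000)

F = (-1.8000, 3.7000, 3.7000)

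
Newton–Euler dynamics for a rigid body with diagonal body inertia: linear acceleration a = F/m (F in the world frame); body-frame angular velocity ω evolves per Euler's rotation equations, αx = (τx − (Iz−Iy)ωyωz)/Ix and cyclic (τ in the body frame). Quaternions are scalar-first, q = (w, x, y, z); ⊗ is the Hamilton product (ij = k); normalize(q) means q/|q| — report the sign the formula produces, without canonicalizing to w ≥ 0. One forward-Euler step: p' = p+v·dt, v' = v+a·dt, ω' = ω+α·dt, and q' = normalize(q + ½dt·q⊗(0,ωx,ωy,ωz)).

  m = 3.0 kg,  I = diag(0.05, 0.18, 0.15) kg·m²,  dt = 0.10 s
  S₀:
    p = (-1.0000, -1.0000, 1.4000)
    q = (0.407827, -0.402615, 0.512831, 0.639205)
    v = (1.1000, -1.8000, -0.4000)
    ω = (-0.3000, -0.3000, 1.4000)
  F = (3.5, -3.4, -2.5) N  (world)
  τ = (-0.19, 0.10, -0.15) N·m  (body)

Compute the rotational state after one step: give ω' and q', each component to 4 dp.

ω' = (-0.7052, -0.2678, 1.2922)
q' = (0.3638, -0.3623, 0.5239, 0.6797)

ω×(Iω) gyroscopic = (0.0126, 0.0420, 0.0117)
(τ − ω×Iω)/I = (-4.0520, 0.3222, -1.0780)
ω' = ω + α·dt = (-0.7052, -0.2678, 1.2922)
Hamilton product q⊗(0,ω) = (-0.8618222, 0.7873768, 0.2495514, 0.8455916)
q' = normalize(q + ½dt·q⊗(0,ω)) = (0.3638, -0.3623, 0.5239, 0.6797)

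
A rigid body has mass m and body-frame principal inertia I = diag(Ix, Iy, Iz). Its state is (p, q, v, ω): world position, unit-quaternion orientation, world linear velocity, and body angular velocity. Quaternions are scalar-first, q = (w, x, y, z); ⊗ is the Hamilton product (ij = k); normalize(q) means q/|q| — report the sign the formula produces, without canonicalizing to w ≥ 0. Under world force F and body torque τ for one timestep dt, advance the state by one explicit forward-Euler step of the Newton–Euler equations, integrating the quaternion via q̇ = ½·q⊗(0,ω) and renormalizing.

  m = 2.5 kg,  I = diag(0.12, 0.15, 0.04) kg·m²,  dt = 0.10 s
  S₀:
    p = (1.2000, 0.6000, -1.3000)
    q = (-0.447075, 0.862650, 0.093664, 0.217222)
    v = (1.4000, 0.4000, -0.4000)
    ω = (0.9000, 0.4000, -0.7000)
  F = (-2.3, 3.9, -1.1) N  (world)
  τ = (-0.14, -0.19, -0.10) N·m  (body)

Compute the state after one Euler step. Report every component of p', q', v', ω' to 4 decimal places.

p' = (1.3400, 0.6400, -1.3400)
q' = (-0.4793, 0.8334, 0.1245, 0.2455)
v' = (1.3080, 0.5560, -0.4440)
ω' = (0.7577, 0.3069, -0.9770)

a = F/m = (-0.9200, 1.5600, -0.4400)
p + v·dt = (1.3400, 0.6400, -1.3400)
new velocity v' = (1.3080, 0.5560, -0.4440)
gyro term ω×Iω = (0.0308, -0.0504, 0.0108)
(τ − ω×Iω)/I = (-1.4233, -0.9307, -2.7700)
new body rate ω' = (0.7577, 0.3069, -0.9770)
2q̇ = q⊗(0,ω) = (-0.6617952, -0.5548211, 0.6205248, 0.5737149)
updated quaternion q' = (-0.4793, 0.8334, 0.1245, 0.2455)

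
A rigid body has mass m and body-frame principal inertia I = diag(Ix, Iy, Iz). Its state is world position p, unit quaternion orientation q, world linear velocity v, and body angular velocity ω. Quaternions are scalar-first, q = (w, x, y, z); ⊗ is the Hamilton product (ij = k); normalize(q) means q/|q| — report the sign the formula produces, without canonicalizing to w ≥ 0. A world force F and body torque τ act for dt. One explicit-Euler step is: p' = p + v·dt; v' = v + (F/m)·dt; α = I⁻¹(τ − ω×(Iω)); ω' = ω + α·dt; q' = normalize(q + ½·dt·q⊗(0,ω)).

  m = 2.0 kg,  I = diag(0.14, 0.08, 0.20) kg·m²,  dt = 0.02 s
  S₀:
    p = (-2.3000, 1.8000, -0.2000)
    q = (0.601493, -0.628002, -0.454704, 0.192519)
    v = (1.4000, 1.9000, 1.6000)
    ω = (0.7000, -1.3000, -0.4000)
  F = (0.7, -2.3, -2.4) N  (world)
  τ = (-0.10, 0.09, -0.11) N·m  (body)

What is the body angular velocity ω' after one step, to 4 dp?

gyro term ω×Iω = (0.0624, 0.0168, 0.0546)
angular accel α = (-1.1600, 0.9150, -0.8230)
new body rate ω' = (0.6768, -1.2817, -0.4165)

ω' = (0.6768, -1.2817, -0.4165)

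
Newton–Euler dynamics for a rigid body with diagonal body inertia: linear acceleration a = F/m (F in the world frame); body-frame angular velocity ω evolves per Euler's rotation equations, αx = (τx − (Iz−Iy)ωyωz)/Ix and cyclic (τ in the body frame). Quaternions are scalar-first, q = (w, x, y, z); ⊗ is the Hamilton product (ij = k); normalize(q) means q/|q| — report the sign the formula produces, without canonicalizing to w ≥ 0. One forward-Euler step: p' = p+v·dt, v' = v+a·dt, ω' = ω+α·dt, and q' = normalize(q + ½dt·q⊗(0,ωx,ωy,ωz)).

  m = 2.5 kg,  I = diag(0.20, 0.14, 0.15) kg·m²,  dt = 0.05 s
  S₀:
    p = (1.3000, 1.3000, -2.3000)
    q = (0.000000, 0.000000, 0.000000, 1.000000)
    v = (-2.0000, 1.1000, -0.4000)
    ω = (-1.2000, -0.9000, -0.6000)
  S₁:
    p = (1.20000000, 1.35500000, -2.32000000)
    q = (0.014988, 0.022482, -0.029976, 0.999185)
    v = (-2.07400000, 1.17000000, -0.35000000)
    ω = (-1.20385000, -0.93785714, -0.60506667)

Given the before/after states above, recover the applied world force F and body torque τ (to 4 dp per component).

velocity change Δv = (-0.07400000, 0.07000000, 0.05000000)
applied force F = (-3.7000, 3.5000, 2.5000)
Δω = ω₁−ω₀ = (-0.00385000, -0.03785714, -0.00506667)
applied torque τ = (-0.0100, -0.0700, -0.0800)

F = (-3.7000, 3.5000, 2.5000)
τ = (-0.0100, -0.0700, -0.0800)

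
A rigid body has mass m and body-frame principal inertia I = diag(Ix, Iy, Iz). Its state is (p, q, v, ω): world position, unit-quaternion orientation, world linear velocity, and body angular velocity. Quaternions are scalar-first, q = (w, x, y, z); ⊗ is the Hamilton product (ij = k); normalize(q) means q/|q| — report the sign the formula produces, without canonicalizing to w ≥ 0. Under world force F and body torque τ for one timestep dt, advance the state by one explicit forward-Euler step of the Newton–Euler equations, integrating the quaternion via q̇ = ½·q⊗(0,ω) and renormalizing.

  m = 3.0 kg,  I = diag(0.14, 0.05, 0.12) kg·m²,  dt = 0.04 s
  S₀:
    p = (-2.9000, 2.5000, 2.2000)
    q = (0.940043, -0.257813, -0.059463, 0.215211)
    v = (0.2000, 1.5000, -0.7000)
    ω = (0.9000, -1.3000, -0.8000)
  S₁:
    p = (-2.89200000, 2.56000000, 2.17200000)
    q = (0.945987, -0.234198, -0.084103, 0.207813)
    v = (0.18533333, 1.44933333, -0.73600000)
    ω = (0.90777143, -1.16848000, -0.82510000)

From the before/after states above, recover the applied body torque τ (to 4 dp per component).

rate change Δω = (0.00777143, 0.13152000, -0.02510000)
I·α + gyro = (0.1000, 0.1500, 0.0300)

τ = (0.1000, 0.1500, 0.0300)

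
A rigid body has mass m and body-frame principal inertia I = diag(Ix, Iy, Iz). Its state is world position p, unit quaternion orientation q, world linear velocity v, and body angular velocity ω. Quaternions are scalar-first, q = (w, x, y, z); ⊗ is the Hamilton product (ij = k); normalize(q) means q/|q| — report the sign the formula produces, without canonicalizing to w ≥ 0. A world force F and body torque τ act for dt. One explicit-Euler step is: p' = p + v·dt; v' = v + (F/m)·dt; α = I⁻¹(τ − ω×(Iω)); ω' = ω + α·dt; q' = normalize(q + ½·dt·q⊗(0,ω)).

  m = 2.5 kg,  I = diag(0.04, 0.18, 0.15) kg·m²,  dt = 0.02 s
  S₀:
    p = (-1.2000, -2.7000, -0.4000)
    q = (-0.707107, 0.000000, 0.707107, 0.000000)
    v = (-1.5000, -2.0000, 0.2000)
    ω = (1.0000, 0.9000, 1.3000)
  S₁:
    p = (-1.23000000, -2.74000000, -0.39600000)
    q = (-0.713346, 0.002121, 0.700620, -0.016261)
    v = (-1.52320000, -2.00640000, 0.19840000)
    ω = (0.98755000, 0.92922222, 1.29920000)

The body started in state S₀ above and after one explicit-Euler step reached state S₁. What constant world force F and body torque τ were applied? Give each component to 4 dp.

F = (-2.9000, -0.8000, -0.2000)
τ = (-0.0600, 0.1200, 0.1200)

rate change Δω = (-0.01245000, 0.02922222, -0.00080000)
applied torque τ = (-0.0600, 0.1200, 0.1200)
velocity change Δv = (-0.02320000, -0.00640000, -0.00160000)
applied force F = (-2.9000, -0.8000, -0.2000)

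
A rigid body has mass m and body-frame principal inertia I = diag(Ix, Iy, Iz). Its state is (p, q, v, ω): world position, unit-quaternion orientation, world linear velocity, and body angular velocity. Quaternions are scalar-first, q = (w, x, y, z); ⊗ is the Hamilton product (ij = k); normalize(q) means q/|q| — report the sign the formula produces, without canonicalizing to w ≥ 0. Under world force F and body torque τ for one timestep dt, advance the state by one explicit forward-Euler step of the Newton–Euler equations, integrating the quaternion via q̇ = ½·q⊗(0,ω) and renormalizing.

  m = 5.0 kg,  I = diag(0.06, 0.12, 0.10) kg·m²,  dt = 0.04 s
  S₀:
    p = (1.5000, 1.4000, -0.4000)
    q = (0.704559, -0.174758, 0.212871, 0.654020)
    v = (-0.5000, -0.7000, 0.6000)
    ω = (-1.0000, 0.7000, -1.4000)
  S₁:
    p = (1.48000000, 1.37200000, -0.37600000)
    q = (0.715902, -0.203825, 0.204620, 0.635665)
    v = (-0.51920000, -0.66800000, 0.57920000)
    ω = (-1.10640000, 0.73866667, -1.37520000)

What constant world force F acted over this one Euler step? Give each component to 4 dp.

v₁ − v₀ = (-0.01920000, 0.03200000, -0.02080000)
F = m·Δv/dt = (-2.4000, 4.0000, -2.6000)

F = (-2.4000, 4.0000, -2.6000)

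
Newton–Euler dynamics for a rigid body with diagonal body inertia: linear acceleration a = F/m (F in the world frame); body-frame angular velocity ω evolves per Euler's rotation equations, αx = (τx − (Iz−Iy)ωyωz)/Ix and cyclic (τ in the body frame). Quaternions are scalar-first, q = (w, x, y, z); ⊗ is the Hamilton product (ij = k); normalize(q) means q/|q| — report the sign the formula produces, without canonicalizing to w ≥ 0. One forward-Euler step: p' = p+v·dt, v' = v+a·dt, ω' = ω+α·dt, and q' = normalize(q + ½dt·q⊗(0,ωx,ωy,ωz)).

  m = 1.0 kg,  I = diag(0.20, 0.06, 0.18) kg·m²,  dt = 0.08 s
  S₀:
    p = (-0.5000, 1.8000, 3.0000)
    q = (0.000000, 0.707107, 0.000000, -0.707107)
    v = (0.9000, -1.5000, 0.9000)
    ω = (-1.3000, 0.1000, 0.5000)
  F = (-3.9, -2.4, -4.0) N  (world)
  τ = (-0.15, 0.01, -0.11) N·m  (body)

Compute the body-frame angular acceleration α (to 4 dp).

ω×(Iω) gyroscopic = (0.0060, -0.0130, 0.0182)
α = I⁻¹(τ − ω×Iω) = (-0.7800, 0.3833, -0.7122)

α = (-0.7800, 0.3833, -0.7122)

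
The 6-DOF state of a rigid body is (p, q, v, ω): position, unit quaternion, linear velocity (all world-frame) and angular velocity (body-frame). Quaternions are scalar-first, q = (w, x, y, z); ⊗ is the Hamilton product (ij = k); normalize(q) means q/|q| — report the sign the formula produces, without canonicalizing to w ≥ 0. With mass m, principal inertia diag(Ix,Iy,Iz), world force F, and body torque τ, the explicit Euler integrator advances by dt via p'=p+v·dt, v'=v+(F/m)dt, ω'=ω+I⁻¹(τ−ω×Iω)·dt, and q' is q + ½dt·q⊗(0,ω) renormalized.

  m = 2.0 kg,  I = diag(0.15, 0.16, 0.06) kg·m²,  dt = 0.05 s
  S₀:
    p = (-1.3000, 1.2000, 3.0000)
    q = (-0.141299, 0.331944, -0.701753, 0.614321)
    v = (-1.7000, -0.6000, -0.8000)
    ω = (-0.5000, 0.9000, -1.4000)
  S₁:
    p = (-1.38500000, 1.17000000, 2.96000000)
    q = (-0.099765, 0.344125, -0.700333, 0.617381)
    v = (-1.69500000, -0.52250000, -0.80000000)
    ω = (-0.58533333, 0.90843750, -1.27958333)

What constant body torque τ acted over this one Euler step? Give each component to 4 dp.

Δω = ω₁−ω₀ = (-0.08533333, 0.00843750, 0.12041667)
precession coupling = (0.1260, 0.0630, -0.0045)
applied torque τ = (-0.1300, 0.0900, 0.1400)

τ = (-0.1300, 0.0900, 0.1400)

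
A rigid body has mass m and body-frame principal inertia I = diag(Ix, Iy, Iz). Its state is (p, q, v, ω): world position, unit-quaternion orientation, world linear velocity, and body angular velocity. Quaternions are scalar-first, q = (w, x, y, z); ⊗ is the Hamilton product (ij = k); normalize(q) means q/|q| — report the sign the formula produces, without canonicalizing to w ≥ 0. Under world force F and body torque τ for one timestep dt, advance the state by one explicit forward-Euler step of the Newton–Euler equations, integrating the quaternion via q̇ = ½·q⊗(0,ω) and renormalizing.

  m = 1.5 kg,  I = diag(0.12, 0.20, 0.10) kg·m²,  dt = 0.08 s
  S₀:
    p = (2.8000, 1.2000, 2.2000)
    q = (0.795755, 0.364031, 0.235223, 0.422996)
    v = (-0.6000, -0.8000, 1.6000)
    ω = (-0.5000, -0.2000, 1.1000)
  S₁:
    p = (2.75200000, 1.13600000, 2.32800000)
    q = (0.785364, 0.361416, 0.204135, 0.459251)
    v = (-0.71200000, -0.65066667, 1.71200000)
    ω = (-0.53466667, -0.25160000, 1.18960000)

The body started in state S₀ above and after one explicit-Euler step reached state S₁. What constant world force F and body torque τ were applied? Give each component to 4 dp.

F = (-2.1000, 2.8000, 2.1000)
τ = (-0.0300, -0.1400, 0.1200)

rate change Δω = (-0.03466667, -0.05160000, 0.08960000)
applied torque τ = (-0.0300, -0.1400, 0.1200)
v₁ − v₀ = (-0.11200000, 0.14933333, 0.11200000)
applied force F = (-2.1000, 2.8000, 2.1000)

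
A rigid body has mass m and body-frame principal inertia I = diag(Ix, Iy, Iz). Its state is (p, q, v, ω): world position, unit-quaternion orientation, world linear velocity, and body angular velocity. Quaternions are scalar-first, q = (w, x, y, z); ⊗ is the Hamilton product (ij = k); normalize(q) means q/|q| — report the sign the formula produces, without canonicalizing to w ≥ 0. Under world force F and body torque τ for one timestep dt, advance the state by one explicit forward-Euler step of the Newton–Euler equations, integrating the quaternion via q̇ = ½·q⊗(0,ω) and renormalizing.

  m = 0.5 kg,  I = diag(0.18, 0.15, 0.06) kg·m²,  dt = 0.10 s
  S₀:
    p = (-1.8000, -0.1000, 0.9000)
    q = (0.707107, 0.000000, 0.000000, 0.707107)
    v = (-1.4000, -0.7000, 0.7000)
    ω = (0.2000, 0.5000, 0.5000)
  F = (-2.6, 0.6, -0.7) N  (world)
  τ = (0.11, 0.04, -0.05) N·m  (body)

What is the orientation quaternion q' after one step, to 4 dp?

2q̇ = q⊗(0,ω) = (-0.3535535, -0.2121321, 0.4949749, 0.3535535)
q' = normalize(q + ½dt·q⊗(0,ω)) = (0.6890, -0.0106, 0.0247, 0.7243)

q' = (0.6890, -0.0106, 0.0247, 0.7243)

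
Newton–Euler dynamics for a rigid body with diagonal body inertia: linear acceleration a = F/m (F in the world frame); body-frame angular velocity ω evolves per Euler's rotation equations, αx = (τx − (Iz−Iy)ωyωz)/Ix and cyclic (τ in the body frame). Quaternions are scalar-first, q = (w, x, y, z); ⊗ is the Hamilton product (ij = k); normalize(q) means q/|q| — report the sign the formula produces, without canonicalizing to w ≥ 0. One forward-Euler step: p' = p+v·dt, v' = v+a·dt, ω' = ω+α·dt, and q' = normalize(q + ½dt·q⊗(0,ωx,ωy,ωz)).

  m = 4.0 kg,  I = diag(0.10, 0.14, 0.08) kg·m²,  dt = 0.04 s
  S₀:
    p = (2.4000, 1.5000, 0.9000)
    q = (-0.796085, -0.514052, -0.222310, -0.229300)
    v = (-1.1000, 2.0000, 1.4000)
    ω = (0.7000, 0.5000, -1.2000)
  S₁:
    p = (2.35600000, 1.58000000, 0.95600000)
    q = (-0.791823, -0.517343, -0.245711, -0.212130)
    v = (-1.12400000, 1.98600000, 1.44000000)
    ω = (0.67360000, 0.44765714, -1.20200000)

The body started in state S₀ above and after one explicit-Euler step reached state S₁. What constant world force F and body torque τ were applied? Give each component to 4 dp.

Δv = v₁−v₀ = (-0.02400000, -0.01400000, 0.04000000)
F = m·Δv/dt = (-2.4000, -1.4000, 4.0000)
ω₁ − ω₀ = (-0.02640000, -0.05234286, -0.00200000)
I·α + gyro = (-0.0300, -0.2000, 0.0100)

F = (-2.4000, -1.4000, 4.0000)
τ = (-0.0300, -0.2000, 0.0100)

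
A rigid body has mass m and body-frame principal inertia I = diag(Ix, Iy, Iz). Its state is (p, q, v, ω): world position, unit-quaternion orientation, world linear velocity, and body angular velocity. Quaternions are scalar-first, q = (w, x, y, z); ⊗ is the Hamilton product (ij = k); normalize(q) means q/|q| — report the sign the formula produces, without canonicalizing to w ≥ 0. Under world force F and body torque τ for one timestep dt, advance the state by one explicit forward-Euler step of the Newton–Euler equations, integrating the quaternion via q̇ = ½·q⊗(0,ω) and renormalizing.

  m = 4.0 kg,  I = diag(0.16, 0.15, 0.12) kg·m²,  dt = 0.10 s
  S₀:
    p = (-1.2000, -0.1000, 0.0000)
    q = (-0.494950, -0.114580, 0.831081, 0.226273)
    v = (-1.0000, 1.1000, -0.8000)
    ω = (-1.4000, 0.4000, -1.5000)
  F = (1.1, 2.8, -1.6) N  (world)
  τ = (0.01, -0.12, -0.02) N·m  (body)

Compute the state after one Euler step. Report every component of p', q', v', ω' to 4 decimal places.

(τ − ω×Iω)/I = (-0.0500, -1.3600, -0.2133)
ω + α·dt = (-1.4050, 0.2640, -1.5213)
2q̇ = q⊗(0,ω) = (-0.1534349, -0.6442007, -0.6866322, 1.8601064)
q + ½dt·q⊗(0,ω), renormalized = (-0.4999, -0.1460, 0.7924, 0.3175)
a = F/m = (0.2750, 0.7000, -0.4000)
p' = p + v·dt = (-1.3000, 0.0100, -0.0800)
v' = v + a·dt = (-0.9725, 1.1700, -0.8400)

p' = (-1.3000, 0.0100, -0.0800)
q' = (-0.4999, -0.1460, 0.7924, 0.3175)
v' = (-0.9725, 1.1700, -0.8400)
ω' = (-1.4050, 0.2640, -1.5213)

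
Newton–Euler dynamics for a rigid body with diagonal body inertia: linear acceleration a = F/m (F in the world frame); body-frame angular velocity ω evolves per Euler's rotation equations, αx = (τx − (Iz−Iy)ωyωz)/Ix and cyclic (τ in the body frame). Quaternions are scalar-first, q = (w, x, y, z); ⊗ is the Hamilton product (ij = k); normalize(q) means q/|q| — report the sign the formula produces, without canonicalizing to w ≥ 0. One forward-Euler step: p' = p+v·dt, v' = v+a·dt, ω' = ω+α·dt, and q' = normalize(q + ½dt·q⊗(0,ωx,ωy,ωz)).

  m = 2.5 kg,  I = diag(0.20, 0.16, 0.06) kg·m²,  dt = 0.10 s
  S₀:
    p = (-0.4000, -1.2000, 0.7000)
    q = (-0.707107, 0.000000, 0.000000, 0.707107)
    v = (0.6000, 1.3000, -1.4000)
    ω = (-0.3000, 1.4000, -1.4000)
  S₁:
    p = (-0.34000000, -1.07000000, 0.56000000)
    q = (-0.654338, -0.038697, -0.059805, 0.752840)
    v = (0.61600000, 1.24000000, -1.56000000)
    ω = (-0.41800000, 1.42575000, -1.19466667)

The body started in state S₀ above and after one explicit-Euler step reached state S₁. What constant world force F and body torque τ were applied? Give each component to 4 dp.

Δv = v₁−v₀ = (0.01600000, -0.06000000, -0.16000000)
applied force F = (0.4000, -1.5000, -4.0000)
Δω = ω₁−ω₀ = (-0.11800000, 0.02575000, 0.20533333)
gyro term ω₀×Iω₀ = (0.1960, 0.0588, 0.0168)
I·α + gyro = (-0.0400, 0.1000, 0.1400)

F = (0.4000, -1.5000, -4.0000)
τ = (-0.0400, 0.1000, 0.1400)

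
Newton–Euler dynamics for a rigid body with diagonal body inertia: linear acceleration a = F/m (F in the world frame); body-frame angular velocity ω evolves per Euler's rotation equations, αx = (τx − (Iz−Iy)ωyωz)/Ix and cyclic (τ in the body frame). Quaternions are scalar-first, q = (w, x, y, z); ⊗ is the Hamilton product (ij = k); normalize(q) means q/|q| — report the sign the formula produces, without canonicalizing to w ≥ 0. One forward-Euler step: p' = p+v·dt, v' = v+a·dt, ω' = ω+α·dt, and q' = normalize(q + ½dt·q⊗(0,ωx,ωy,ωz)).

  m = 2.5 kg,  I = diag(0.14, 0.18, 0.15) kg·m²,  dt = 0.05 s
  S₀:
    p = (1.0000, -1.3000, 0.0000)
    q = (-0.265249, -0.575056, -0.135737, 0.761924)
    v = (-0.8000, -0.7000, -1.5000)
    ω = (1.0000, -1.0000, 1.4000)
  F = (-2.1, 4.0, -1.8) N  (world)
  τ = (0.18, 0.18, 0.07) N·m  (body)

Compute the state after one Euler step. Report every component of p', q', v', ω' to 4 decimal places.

a = (-0.8400, 1.6000, -0.7200)
p' = p + v·dt = (0.9600, -1.3350, -0.0750)
v + (F/m)dt = (-0.8420, -0.6200, -1.5360)
angular accel α = (0.9857, 1.0778, 0.7333)
new body rate ω' = (1.0493, -0.9461, 1.4367)
Hamilton product q⊗(0,ω) = (-0.6273746, 0.3066432, 1.8322514, 0.3394444)
updated quaternion q' = (-0.2806, -0.5667, -0.0898, 0.7695)

p' = (0.9600, -1.3350, -0.0750)
q' = (-0.2806, -0.5667, -0.0898, 0.7695)
v' = (-0.8420, -0.6200, -1.5360)
ω' = (1.0493, -0.9461, 1.4367)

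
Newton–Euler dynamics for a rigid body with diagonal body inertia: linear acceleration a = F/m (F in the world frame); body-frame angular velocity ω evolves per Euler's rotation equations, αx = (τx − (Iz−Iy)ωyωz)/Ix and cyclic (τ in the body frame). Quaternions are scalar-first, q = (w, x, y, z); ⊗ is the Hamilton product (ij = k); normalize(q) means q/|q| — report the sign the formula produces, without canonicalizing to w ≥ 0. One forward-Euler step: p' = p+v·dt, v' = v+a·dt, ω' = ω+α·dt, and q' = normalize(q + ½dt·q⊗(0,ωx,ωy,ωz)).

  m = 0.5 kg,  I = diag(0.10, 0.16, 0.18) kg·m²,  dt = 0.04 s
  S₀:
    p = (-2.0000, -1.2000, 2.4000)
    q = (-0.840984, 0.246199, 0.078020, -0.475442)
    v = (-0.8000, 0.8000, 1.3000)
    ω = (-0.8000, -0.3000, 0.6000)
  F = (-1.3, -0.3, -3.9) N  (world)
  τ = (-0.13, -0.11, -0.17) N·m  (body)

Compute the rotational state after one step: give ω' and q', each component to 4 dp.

precession coupling ω×(Iω) = (-0.0036, 0.0384, 0.0144)
α = I⁻¹(τ − ω×Iω) = (-1.2640, -0.9275, -1.0244)
new body rate ω' = (-0.8506, -0.3371, 0.5590)
2q̇ = q⊗(0,ω) = (0.5056304, 0.5769666, 0.4849294, -0.5160341)
q + ½dt·q⊗(0,ω), renormalized = (-0.8307, 0.2577, 0.0877, -0.4857)

ω' = (-0.8506, -0.3371, 0.5590)
q' = (-0.8307, 0.2577, 0.0877, -0.4857)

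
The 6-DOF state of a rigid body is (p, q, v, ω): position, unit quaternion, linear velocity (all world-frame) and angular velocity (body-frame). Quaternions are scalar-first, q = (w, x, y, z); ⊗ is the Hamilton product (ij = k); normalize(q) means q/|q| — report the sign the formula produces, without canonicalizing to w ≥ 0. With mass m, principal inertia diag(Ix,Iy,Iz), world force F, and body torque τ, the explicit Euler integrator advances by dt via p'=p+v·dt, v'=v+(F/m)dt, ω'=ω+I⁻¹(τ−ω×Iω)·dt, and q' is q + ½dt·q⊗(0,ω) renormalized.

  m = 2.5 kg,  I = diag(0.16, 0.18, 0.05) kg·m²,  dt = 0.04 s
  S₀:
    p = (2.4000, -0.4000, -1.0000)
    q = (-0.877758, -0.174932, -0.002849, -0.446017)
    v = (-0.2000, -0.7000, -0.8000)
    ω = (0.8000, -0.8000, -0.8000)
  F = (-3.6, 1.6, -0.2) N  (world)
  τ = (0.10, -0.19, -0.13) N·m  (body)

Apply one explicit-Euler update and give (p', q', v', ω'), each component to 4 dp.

p' = (2.3920, -0.4280, -1.0320)
q' = (-0.8818, -0.1960, 0.0013, -0.4290)
v' = (-0.2576, -0.6744, -0.8032)
ω' = (0.8458, -0.8266, -0.8938)

a = (-1.4400, 0.6400, -0.0800)
new position p' = (2.3920, -0.4280, -1.0320)
v + (F/m)dt = (-0.2576, -0.6744, -0.8032)
gyro term ω×Iω = (-0.0832, -0.0704, -0.0128)
angular accel α = (1.1450, -0.6644, -2.3440)
ω' = ω + α·dt = (0.8458, -0.8266, -0.8938)
2q̇ = q⊗(0,ω) = (-0.2191472, -1.0567408, 0.2054472, 0.8444312)
q + ½dt·q⊗(0,ω), renormalized = (-0.8818, -0.1960, 0.0013, -0.4290)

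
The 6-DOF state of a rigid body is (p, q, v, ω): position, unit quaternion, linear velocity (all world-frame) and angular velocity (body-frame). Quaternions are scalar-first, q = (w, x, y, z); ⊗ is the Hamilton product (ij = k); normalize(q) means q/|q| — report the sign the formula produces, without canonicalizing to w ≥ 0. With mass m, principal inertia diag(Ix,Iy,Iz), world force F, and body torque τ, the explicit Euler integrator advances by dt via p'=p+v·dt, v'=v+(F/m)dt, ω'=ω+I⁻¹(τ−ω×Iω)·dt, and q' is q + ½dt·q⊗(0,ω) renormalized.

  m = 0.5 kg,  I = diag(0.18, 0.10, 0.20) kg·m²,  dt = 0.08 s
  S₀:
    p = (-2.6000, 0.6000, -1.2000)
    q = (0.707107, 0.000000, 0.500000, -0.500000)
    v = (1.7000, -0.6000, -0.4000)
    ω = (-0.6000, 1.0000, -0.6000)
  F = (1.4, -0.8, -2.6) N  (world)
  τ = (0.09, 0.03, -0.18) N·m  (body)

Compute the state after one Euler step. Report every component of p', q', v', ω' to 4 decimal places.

α = I⁻¹(τ − ω×Iω) = (0.8333, 0.3720, -1.1400)
ω + α·dt = (-0.5333, 1.0298, -0.6912)
q⊗(0,ω) = (-0.8000000, -0.2242642, 1.0071070, -0.1242642)
q + ½dt·q⊗(0,ω), renormalized = (0.6742, -0.0090, 0.5395, -0.5043)
new position p' = (-2.4640, 0.5520, -1.2320)
v' = v + a·dt = (1.9240, -0.7280, -0.8160)

p' = (-2.4640, 0.5520, -1.2320)
q' = (0.6742, -0.0090, 0.5395, -0.5043)
v' = (1.9240, -0.7280, -0.8160)
ω' = (-0.5333, 1.0298, -0.6912)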